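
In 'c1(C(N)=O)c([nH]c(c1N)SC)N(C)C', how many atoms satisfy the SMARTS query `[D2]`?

2

The query [D2] means: atom with exactly two heavy-atom neighbours.
Check the 14 heavy atoms by environment: 1× n (aromatic, D2) → match; 4× c (aromatic, D3) → no; 1× S (D2) → match; 3× C (D1) → no; 1× C (D3) → no; 1× O (D1) → no; 2× N (D1) → no; 1× N (D3) → no.
Summing the matching environments: 1 + 1 = 2 matching atoms.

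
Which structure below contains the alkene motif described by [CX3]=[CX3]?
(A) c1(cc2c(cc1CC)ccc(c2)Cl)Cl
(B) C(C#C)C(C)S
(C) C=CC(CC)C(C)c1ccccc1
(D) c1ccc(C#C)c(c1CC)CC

C

[CX3]=[CX3] describes a non-aromatic C=C double bond between two sp2 carbons (an alkene).
(A) has an ethyl group (-CH2CH3) but its C-C bond is a single bond between CX4 carbons, not CX3=CX3.
(B) has an ethynyl group (-C#CH) but the C-C bond is a triple bond, not a double bond.
(C) contains a vinyl group (-CH=CH2), which satisfies every atom and bond constraint.
(D) has an ethynyl group (-C#CH) but the C-C bond is a triple bond, not a double bond.
So the answer is (C).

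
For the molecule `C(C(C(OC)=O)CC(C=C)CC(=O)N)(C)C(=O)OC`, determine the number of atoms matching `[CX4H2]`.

2

Check the 19 heavy atoms by environment: 3× C (H3, X4) → no; 3× C (H1, X4) → no; 2× C (H2, X4) → match; 3× C (H0, X3) → no; 3× O (H0, X1) → no; 2× O (H0, X2) → no; 1× C (H1, X3) → no; 1× C (H2, X3) → no; 1× N (H2, X3) → no.
That gives 2 matching atoms.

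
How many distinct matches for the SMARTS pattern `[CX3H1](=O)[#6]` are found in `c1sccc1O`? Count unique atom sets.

0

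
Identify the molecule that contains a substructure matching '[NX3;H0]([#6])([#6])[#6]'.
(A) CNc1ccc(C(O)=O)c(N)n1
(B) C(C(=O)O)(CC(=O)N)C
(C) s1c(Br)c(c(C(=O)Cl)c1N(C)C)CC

[NX3;H0]([#6])([#6])[#6] describes a trivalent nitrogen with no H, bonded to three carbons (a tertiary amine).
(A) has an N-methylamino group (-NHCH3) but the nitrogen still has one H (H1), not H0.
(B) has a primary amide (-C(=O)NH2) but the amide nitrogen has H2 and only one carbon neighbour.
(C) contains a dimethylamino group (-N(CH3)2), which satisfies every atom and bond constraint.
So the answer is (C).

C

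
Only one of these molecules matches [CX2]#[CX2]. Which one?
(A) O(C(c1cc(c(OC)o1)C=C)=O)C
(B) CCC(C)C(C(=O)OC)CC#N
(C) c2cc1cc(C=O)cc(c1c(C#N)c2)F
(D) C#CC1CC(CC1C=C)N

D

[CX2]#[CX2] describes a carbon-carbon triple bond (an alkyne).
(A) has a vinyl group (-CH=CH2) but the C=C is a double bond; both carbons are CX3, not CX2.
(B) has a nitrile (-C#N) but the triple bond is C#N, not C#C.
(C) has a nitrile (-C#N) but the triple bond is C#N, not C#C.
(D) contains an ethynyl group (-C#CH), which satisfies every atom and bond constraint.
So the answer is (D).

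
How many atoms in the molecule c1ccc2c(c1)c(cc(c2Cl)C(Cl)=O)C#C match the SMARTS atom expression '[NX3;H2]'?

Check the 16 heavy atoms by environment: 5× c (aromatic, H0, X3) → no; 5× c (aromatic, H1, X3) → no; 1× C (H0, X3) → no; 1× O (H0, X1) → no; 2× Cl (H0, X1) → no; 1× C (H0, X2) → no; 1× C (H1, X2) → no.
No environment satisfies the query, so 0 matching atoms.

0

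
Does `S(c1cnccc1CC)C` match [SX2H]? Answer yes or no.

No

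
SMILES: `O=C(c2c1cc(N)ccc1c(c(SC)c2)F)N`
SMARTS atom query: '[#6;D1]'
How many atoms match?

1

The query [#6;D1] means: carbon bonded to exactly one heavy atom.
Check the 17 heavy atoms by environment: 6× c (aromatic, D3) → no; 4× c (aromatic, D2) → no; 2× N (D1) → no; 1× S (D2) → no; 1× C (D1) → match; 1× F (D1) → no; 1× C (D3) → no; 1× O (D1) → no.
That gives 1 matching atom.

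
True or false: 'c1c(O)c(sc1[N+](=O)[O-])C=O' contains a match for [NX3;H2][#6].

False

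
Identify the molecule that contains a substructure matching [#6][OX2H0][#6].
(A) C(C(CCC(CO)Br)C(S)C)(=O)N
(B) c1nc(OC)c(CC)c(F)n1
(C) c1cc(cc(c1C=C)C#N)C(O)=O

B

[#6][OX2H0][#6] describes an aliphatic oxygen bridging two carbons with no H on the oxygen (an ether).
(A) has a hydroxyl group (-OH) but the oxygen has H1, not H0 bridging two carbons.
(B) contains a methoxy ether (-OCH3), which satisfies every atom and bond constraint.
(C) has a carboxylic acid group (-C(=O)OH) but the -OH oxygen has H1; the =O is OX1, not OX2.
So the answer is (B).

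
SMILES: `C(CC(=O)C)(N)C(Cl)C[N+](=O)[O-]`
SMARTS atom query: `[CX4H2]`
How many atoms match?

Check the 12 heavy atoms by environment: 2× C (H2, X4) → match; 2× C (H1, X4) → no; 1× N (charge +1, H0, X3) → no; 1× O (charge -1, H0, X1) → no; 2× O (H0, X1) → no; 1× N (H2, X3) → no; 1× Cl (H0, X1) → no; 1× C (H0, X3) → no; 1× C (H3, X4) → no.
That gives 2 matching atoms.

2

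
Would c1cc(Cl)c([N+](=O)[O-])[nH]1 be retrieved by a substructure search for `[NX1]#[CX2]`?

The pattern [NX1]#[CX2] describes a nitrogen triple-bonded to a two-connected carbon — a nitrile.
The closest candidate here is a nitro group (-[N+](=O)[O-]), but there is no C#N triple bond. No other fragment satisfies the full query, so there is no match.

No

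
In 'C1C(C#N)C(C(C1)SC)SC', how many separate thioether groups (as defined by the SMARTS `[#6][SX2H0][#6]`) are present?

2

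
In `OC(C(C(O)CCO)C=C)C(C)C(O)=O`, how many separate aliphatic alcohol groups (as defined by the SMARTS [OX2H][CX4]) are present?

3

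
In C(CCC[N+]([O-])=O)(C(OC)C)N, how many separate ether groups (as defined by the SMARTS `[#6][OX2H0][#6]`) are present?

[#6][OX2H0][#6] is the SMARTS for an ether: an aliphatic oxygen bridging two carbons with no H on the oxygen.
Exactly one fragment in the molecule meets all constraints, giving 1 match.

1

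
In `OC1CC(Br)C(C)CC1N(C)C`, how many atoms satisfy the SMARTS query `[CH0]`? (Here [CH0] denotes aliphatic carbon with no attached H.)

0

The query [CH0] means: aliphatic carbon with no attached hydrogen.
Check the 12 heavy atoms by environment: 4× C (H1) → no; 2× C (H2) → no; 1× O (H1) → no; 3× C (H3) → no; 1× N (H0) → no; 1× Br (H0) → no.
No environment satisfies the query, so 0 matching atoms.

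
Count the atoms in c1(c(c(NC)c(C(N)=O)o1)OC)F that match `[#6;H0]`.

5

The query [#6;H0] means: any carbon with no attached hydrogen.
Check the 13 heavy atoms by environment: 1× o (aromatic, H0) → no; 4× c (aromatic, H0) → match; 1× C (H0) → match; 2× O (H0) → no; 1× N (H2) → no; 1× N (H1) → no; 2× C (H3) → no; 1× F (H0) → no.
Summing the matching environments: 4 + 1 = 5 matching atoms.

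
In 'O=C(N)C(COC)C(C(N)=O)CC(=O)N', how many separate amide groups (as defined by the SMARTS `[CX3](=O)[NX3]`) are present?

3

[CX3](=O)[NX3] is the SMARTS for an amide: a carbonyl carbon bonded to a trivalent nitrogen.
The molecule carries 3 separate instances of a primary amide (-C(=O)NH2) meeting every constraint; each maps to a distinct set of atoms, giving 3 matches.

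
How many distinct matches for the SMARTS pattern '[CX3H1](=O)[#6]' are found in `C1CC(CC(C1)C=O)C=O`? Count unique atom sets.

[CX3H1](=O)[#6] is the SMARTS for an aldehyde: an sp2 carbon with one H, double-bonded to O and single-bonded to carbon.
The molecule carries 2 separate instances of an aldehyde (-CHO) meeting every constraint; each maps to a distinct set of atoms, giving 2 matches.

2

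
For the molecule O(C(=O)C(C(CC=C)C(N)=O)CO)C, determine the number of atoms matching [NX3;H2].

The query [NX3;H2] means: aliphatic N with 3 total connections, two of them H — an -NH2 nitrogen (amine or amide).
Check the 14 heavy atoms by environment: 2× C (H2, X4) → no; 2× C (H1, X4) → no; 2× C (H0, X3) → no; 2× O (H0, X1) → no; 1× O (H0, X2) → no; 1× C (H3, X4) → no; 1× O (H1, X2) → no; 1× C (H1, X3) → no; 1× C (H2, X3) → no; 1× N (H2, X3) → match.
That gives 1 matching atom.

1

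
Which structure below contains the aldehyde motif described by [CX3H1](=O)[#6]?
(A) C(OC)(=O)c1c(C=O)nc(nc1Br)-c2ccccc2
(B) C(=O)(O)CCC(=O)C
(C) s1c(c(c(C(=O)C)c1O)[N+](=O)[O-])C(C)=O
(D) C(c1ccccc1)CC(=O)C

[CX3H1](=O)[#6] describes an sp2 carbon with one H, double-bonded to O and single-bonded to carbon (an aldehyde).
(A) contains an aldehyde (-CHO), which satisfies every atom and bond constraint.
(B) has a carboxylic acid group (-C(=O)OH) but the carbonyl carbon has H0 and is bonded to O, not H1.
(C) has an acetyl/ketone group (-C(=O)CH3) but the carbonyl carbon has H0 (two carbon neighbours), not H1.
(D) has an acetyl/ketone group (-C(=O)CH3) but the carbonyl carbon has H0 (two carbon neighbours), not H1.
So the answer is (A).

A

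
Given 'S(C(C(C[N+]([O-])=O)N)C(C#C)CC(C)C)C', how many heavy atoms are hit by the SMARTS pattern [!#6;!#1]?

5

The query [!#6;!#1] means: not carbon and not hydrogen — any heteroatom.
Check the 16 heavy atoms by environment: 11× C → no; 1× S → match; 1× N (charge +1) → match; 1× O (charge -1) → match; 1× O → match; 1× N → match.
Summing the matching environments: 1 + 1 + 1 + 1 + 1 = 5 matching atoms.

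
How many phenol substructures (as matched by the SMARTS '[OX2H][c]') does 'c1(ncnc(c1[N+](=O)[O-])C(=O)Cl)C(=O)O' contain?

0

[OX2H][c] is the SMARTS for a phenol: a hydroxyl oxygen attached to an aromatic carbon.
No fragment in the molecule satisfies every constraint, giving 0 matches.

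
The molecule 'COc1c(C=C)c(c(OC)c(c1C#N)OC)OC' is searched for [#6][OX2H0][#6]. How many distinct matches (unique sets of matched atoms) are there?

[#6][OX2H0][#6] is the SMARTS for an ether: an aliphatic oxygen bridging two carbons with no H on the oxygen.
The molecule carries 4 separate instances of a methoxy ether (-OCH3) meeting every constraint; each maps to a distinct set of atoms, giving 4 matches.

4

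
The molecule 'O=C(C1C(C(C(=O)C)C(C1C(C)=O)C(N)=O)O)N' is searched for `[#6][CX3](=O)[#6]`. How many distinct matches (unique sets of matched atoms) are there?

[#6][CX3](=O)[#6] is the SMARTS for a ketone: a carbonyl carbon (no H) flanked by two carbons.
The molecule carries 2 separate instances of an acetyl/ketone group (-C(=O)CH3) meeting every constraint; each maps to a distinct set of atoms, giving 2 matches.

2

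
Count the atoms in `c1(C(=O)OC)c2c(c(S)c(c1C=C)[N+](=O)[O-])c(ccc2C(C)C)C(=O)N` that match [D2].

The query [D2] means: atom with exactly two heavy-atom neighbours.
Check the 26 heavy atoms by environment: 8× c (aromatic, D3) → no; 2× c (aromatic, D2) → match; 3× C (D3) → no; 4× C (D1) → no; 1× S (D1) → no; 3× O (D1) → no; 1× N (D1) → no; 1× N (charge +1, D3) → no; 1× O (charge -1, D1) → no; 1× C (D2) → match; 1× O (D2) → match.
Summing the matching environments: 2 + 1 + 1 = 4 matching atoms.

4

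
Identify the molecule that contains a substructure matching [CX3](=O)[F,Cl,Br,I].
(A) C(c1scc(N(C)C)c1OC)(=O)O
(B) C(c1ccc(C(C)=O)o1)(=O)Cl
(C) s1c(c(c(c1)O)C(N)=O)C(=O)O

[CX3](=O)[F,Cl,Br,I] describes a carbonyl carbon bonded to a halogen (an acyl halide).
(A) has a carboxylic acid group (-C(=O)OH) but the carbonyl is bonded to -OH, not to a halogen.
(B) contains an acyl chloride (-C(=O)Cl), which satisfies every atom and bond constraint.
(C) has a carboxylic acid group (-C(=O)OH) but the carbonyl is bonded to -OH, not to a halogen.
So the answer is (B).

B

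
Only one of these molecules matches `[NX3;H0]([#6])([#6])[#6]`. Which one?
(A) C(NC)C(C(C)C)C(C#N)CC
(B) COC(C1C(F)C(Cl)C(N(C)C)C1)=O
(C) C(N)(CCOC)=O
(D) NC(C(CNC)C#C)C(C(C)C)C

B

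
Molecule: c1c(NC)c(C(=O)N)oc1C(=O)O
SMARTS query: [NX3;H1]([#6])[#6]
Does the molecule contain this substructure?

Yes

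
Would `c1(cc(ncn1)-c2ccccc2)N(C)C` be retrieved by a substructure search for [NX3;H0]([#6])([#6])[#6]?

Yes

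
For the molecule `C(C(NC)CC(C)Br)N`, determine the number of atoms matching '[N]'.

The query [N] means: uppercase N matches aliphatic (non-aromatic) nitrogen only.
Check the 9 heavy atoms by environment: 6× C → no; 2× N → match; 1× Br → no.
That gives 2 matching atoms.

2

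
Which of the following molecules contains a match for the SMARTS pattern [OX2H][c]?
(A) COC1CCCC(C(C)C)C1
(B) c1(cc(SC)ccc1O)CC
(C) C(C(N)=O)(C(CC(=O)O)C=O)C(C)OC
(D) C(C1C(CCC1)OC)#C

B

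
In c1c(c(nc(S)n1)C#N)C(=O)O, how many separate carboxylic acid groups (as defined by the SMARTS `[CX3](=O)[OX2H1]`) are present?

1

[CX3](=O)[OX2H1] is the SMARTS for a carboxylic acid: an sp2 carbon double-bonded to O and single-bonded to an -OH oxygen.
Exactly one fragment in the molecule meets all constraints, giving 1 match.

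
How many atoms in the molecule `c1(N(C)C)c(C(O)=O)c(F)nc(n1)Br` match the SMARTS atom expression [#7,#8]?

5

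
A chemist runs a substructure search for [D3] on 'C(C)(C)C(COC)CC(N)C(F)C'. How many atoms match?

4

Check the 13 heavy atoms by environment: 2× C (D2) → no; 4× C (D3) → match; 4× C (D1) → no; 1× N (D1) → no; 1× O (D2) → no; 1× F (D1) → no.
That gives 4 matching atoms.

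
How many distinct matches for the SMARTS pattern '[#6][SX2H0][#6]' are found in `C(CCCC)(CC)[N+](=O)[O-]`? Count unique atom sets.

0

[#6][SX2H0][#6] is the SMARTS for a thioether: an aliphatic sulfur bridging two carbons with no H on the sulfur.
No fragment in the molecule satisfies every constraint, giving 0 matches.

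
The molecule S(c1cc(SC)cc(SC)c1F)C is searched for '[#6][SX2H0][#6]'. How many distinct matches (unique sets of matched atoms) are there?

[#6][SX2H0][#6] is the SMARTS for a thioether: an aliphatic sulfur bridging two carbons with no H on the sulfur.
The molecule carries 3 separate instances of a methylthio ether (-SCH3) meeting every constraint; each maps to a distinct set of atoms, giving 3 matches.

3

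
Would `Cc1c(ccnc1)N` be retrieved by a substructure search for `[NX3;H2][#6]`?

The pattern [NX3;H2][#6] describes a trivalent nitrogen with two H attached to carbon — a primary amine.
The molecule carries a primary amino group (-NH2), whose atoms satisfy every constraint of the query, so the pattern matches.

Yes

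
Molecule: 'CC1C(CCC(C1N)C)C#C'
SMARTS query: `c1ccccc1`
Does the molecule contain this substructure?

No

The pattern c1ccccc1 describes six aromatic carbons in a ring — a benzene ring.
The closest candidate here is a methyl group (-CH3), but no six-membered all-carbon aromatic ring is present. No other fragment satisfies the full query, so there is no match.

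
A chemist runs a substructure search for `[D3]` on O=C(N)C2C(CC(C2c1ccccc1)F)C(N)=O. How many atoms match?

7

Check the 18 heavy atoms by environment: 6× C (D3) → match; 1× C (D2) → no; 2× O (D1) → no; 2× N (D1) → no; 1× c (aromatic, D3) → match; 5× c (aromatic, D2) → no; 1× F (D1) → no.
Summing the matching environments: 6 + 1 = 7 matching atoms.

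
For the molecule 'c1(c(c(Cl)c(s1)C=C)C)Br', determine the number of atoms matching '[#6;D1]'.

Check the 10 heavy atoms by environment: 1× s (aromatic, D2) → no; 4× c (aromatic, D3) → no; 1× C (D2) → no; 2× C (D1) → match; 1× Br (D1) → no; 1× Cl (D1) → no.
That gives 2 matching atoms.

2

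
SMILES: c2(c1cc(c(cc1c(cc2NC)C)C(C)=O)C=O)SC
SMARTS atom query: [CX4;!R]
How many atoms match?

4

The query [CX4;!R] means: aliphatic carbon with four total connections, not in a ring.
Check the 20 heavy atoms by environment: 10× c (aromatic, X3, in 6-ring) → no; 4× C (X4, acyclic) → match; 2× C (X3, acyclic) → no; 2× O (X1, acyclic) → no; 1× N (X3, acyclic) → no; 1× S (X2, acyclic) → no.
That gives 4 matching atoms.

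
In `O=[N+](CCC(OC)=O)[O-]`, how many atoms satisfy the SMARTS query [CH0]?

Check the 9 heavy atoms by environment: 2× C (H2) → no; 1× N (charge +1, H0) → no; 1× O (charge -1, H0) → no; 3× O (H0) → no; 1× C (H0) → match; 1× C (H3) → no.
That gives 1 matching atom.

1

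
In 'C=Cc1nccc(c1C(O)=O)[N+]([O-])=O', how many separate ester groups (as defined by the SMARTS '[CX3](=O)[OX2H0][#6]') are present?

0

[CX3](=O)[OX2H0][#6] is the SMARTS for an ester: a carbonyl carbon bonded to an oxygen that is itself bonded to carbon (no H on that O).
The molecule has a carboxylic acid group (-C(=O)OH), but the singly-bonded O carries H (OX2H1, not H0); nothing else fits, so there are 0 matches.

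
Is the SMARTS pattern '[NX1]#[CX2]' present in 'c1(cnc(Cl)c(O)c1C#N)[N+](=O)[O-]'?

Yes

The pattern [NX1]#[CX2] describes a nitrogen triple-bonded to a two-connected carbon — a nitrile.
The molecule carries a nitrile (-C#N), whose atoms satisfy every constraint of the query, so the pattern matches.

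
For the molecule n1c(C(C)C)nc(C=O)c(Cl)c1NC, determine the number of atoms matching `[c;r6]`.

The query [c;r6] means: aromatic carbon that belongs to a six-membered ring.
Check the 14 heavy atoms by environment: 2× n (aromatic, in 6-ring) → no; 4× c (aromatic, in 6-ring) → match; 5× C (acyclic) → no; 1× N (acyclic) → no; 1× Cl (acyclic) → no; 1× O (acyclic) → no.
That gives 4 matching atoms.

4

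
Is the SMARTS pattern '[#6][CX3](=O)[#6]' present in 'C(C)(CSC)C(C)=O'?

The pattern [#6][CX3](=O)[#6] describes a carbonyl carbon (no H) flanked by two carbons — a ketone.
The molecule carries an acetyl/ketone group (-C(=O)CH3), whose atoms satisfy every constraint of the query, so the pattern matches.

Yes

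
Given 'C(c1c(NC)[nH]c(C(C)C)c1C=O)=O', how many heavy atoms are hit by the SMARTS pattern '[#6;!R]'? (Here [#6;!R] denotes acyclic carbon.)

The query [#6;!R] means: carbon not in any ring.
Check the 14 heavy atoms by environment: 1× n (aromatic, in 5-ring) → no; 4× c (aromatic, in 5-ring) → no; 6× C (acyclic) → match; 2× O (acyclic) → no; 1× N (acyclic) → no.
That gives 6 matching atoms.

6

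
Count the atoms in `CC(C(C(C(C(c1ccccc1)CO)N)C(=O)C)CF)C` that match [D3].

The query [D3] means: atom with exactly three heavy-atom neighbours.
Check the 21 heavy atoms by environment: 2× C (D2) → no; 6× C (D3) → match; 2× O (D1) → no; 3× C (D1) → no; 1× F (D1) → no; 1× N (D1) → no; 1× c (aromatic, D3) → match; 5× c (aromatic, D2) → no.
Summing the matching environments: 6 + 1 = 7 matching atoms.

7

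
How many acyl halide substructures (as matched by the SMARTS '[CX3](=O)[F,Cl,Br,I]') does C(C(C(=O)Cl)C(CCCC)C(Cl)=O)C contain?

2

[CX3](=O)[F,Cl,Br,I] is the SMARTS for an acyl halide: a carbonyl carbon bonded to a halogen.
The molecule carries 2 separate instances of an acyl chloride (-C(=O)Cl) meeting every constraint; each maps to a distinct set of atoms, giving 2 matches.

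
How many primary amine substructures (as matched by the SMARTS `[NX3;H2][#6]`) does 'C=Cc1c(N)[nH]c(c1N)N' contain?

[NX3;H2][#6] is the SMARTS for a primary amine: a trivalent nitrogen with two H attached to carbon.
The molecule carries 3 separate instances of a primary amino group (-NH2) meeting every constraint; each maps to a distinct set of atoms, giving 3 matches.

3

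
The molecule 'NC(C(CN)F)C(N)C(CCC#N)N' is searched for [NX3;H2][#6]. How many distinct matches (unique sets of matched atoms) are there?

4

[NX3;H2][#6] is the SMARTS for a primary amine: a trivalent nitrogen with two H attached to carbon.
The molecule carries 4 separate instances of a primary amino group (-NH2) meeting every constraint; each maps to a distinct set of atoms, giving 4 matches.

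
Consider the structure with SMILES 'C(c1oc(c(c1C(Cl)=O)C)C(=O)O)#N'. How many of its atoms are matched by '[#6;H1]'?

0

The query [#6;H1] means: any carbon bearing exactly one hydrogen.
Check the 14 heavy atoms by environment: 1× o (aromatic, H0) → no; 4× c (aromatic, H0) → no; 3× C (H0) → no; 1× N (H0) → no; 1× C (H3) → no; 2× O (H0) → no; 1× O (H1) → no; 1× Cl (H0) → no.
No environment satisfies the query, so 0 matching atoms.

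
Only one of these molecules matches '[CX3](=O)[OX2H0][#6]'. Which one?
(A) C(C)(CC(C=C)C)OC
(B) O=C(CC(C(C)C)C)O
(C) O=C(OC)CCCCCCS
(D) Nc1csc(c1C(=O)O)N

[CX3](=O)[OX2H0][#6] describes a carbonyl carbon bonded to an oxygen that is itself bonded to carbon (no H on that O) (an ester).
(A) has a methoxy ether (-OCH3) but the ether oxygen is not adjacent to a C=O carbon.
(B) has a carboxylic acid group (-C(=O)OH) but the singly-bonded O carries H (OX2H1, not H0).
(C) contains a methyl-ester group (-C(=O)OCH3), which satisfies every atom and bond constraint.
(D) has a carboxylic acid group (-C(=O)OH) but the singly-bonded O carries H (OX2H1, not H0).
So the answer is (C).

C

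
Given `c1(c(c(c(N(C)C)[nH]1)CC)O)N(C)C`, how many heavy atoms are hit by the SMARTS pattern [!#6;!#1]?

4

Check the 14 heavy atoms by environment: 1× n (aromatic) → match; 4× c (aromatic) → no; 6× C → no; 1× O → match; 2× N → match.
Summing the matching environments: 1 + 1 + 2 = 4 matching atoms.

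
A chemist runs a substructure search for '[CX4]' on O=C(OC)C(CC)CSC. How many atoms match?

Check the 10 heavy atoms by environment: 6× C (X4) → match; 1× S (X2) → no; 1× C (X3) → no; 1× O (X1) → no; 1× O (X2) → no.
That gives 6 matching atoms.

6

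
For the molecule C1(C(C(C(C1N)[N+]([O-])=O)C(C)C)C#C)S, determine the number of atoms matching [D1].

7

Check the 15 heavy atoms by environment: 6× C (D3) → no; 1× S (D1) → match; 1× C (D2) → no; 3× C (D1) → match; 1× N (D1) → match; 1× N (charge +1, D3) → no; 1× O (charge -1, D1) → match; 1× O (D1) → match.
Summing the matching environments: 1 + 3 + 1 + 1 + 1 = 7 matching atoms.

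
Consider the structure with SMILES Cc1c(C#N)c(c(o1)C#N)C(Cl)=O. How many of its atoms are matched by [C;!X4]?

The query [C;!X4] means: aliphatic carbon that does not have four total connections.
Check the 13 heavy atoms by environment: 1× o (aromatic, X2) → no; 4× c (aromatic, X3) → no; 1× C (X4) → no; 2× C (X2) → match; 2× N (X1) → no; 1× C (X3) → match; 1× O (X1) → no; 1× Cl (X1) → no.
Summing the matching environments: 2 + 1 = 3 matching atoms.

3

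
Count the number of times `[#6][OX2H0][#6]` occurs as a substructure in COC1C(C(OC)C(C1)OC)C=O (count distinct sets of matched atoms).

3

[#6][OX2H0][#6] is the SMARTS for an ether: an aliphatic oxygen bridging two carbons with no H on the oxygen.
The molecule carries 3 separate instances of a methoxy ether (-OCH3) meeting every constraint; each maps to a distinct set of atoms, giving 3 matches.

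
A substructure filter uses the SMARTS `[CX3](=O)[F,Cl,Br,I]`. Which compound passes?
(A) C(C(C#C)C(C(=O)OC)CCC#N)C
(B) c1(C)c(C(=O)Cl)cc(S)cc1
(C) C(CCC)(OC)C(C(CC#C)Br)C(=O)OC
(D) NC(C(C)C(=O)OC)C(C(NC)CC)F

[CX3](=O)[F,Cl,Br,I] describes a carbonyl carbon bonded to a halogen (an acyl halide).
(A) has a methyl-ester group (-C(=O)OCH3) but the carbonyl is bonded to -O-C, not to a halogen.
(B) contains an acyl chloride (-C(=O)Cl), which satisfies every atom and bond constraint.
(C) has a methyl-ester group (-C(=O)OCH3) but the carbonyl is bonded to -O-C, not to a halogen.
(D) has a methyl-ester group (-C(=O)OCH3) but the carbonyl is bonded to -O-C, not to a halogen.
So the answer is (B).

B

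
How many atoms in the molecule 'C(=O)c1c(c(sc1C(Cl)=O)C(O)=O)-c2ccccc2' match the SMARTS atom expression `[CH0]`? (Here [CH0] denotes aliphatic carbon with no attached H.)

2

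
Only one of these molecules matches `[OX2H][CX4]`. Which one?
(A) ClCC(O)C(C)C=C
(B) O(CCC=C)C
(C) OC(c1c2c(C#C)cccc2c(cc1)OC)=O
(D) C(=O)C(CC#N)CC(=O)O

[OX2H][CX4] describes a hydroxyl oxygen bound to an sp3 (X4) carbon (an aliphatic alcohol).
(A) contains a hydroxyl group (-OH), which satisfies every atom and bond constraint.
(B) has a methoxy ether (-OCH3) but the oxygen has H0 (ether), not H1.
(C) has a methoxy ether (-OCH3) but the oxygen has H0 (ether), not H1.
(D) has a carboxylic acid group (-C(=O)OH) but the -OH is on a CX3 carbonyl carbon, not a CX4 carbon.
So the answer is (A).

A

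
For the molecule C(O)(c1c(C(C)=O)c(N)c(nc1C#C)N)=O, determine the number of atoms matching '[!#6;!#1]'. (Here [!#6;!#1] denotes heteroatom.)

6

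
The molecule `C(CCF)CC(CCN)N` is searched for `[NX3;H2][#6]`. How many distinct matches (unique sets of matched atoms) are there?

[NX3;H2][#6] is the SMARTS for a primary amine: a trivalent nitrogen with two H attached to carbon.
The molecule carries 2 separate instances of a primary amino group (-NH2) meeting every constraint; each maps to a distinct set of atoms, giving 2 matches.

2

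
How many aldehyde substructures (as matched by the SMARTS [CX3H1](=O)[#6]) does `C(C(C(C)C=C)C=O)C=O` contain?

2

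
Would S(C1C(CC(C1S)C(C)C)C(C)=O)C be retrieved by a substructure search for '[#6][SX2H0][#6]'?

The pattern [#6][SX2H0][#6] describes an aliphatic sulfur bridging two carbons with no H on the sulfur — a thioether.
The molecule carries a methylthio ether (-SCH3), whose atoms satisfy every constraint of the query, so the pattern matches.

Yes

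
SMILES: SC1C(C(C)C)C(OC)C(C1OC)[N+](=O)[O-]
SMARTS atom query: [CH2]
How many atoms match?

0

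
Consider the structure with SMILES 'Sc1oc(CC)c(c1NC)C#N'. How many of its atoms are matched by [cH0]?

4

Check the 12 heavy atoms by environment: 1× o (aromatic, H0) → no; 4× c (aromatic, H0) → match; 1× C (H0) → no; 1× N (H0) → no; 1× S (H1) → no; 1× N (H1) → no; 2× C (H3) → no; 1× C (H2) → no.
That gives 4 matching atoms.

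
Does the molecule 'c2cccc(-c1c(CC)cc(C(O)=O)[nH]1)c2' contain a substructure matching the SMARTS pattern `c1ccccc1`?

Yes

The pattern c1ccccc1 describes six aromatic carbons in a ring — a benzene ring.
The molecule carries a phenyl ring, whose atoms satisfy every constraint of the query, so the pattern matches.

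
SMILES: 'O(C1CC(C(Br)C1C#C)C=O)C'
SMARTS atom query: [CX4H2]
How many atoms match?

Check the 12 heavy atoms by environment: 1× C (H2, X4) → match; 4× C (H1, X4) → no; 1× O (H0, X2) → no; 1× C (H3, X4) → no; 1× C (H0, X2) → no; 1× C (H1, X2) → no; 1× Br (H0, X1) → no; 1× C (H1, X3) → no; 1× O (H0, X1) → no.
That gives 1 matching atom.

1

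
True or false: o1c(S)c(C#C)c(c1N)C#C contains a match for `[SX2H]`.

True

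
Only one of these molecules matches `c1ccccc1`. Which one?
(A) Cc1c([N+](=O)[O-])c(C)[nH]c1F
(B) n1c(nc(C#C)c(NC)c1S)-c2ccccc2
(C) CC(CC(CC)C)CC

c1ccccc1 describes six aromatic carbons in a ring (a benzene ring).
(A) has a methyl group (-CH3) but no six-membered all-carbon aromatic ring is present.
(B) contains a phenyl ring, which satisfies every atom and bond constraint.
(C) has a methyl group (-CH3) but no six-membered all-carbon aromatic ring is present.
So the answer is (B).

B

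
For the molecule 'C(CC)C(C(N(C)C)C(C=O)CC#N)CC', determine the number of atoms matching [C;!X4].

Check the 16 heavy atoms by environment: 11× C (X4) → no; 1× C (X3) → match; 1× O (X1) → no; 1× N (X3) → no; 1× C (X2) → match; 1× N (X1) → no.
Summing the matching environments: 1 + 1 = 2 matching atoms.

2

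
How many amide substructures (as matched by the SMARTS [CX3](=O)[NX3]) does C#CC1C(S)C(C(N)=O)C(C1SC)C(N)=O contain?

2

[CX3](=O)[NX3] is the SMARTS for an amide: a carbonyl carbon bonded to a trivalent nitrogen.
The molecule carries 2 separate instances of a primary amide (-C(=O)NH2) meeting every constraint; each maps to a distinct set of atoms, giving 2 matches.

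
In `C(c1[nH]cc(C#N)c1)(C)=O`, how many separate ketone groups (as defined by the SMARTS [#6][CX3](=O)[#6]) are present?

[#6][CX3](=O)[#6] is the SMARTS for a ketone: a carbonyl carbon (no H) flanked by two carbons.
Exactly one fragment in the molecule meets all constraints, giving 1 match.

1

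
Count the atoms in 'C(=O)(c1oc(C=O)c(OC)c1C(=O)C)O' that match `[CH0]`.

Check the 15 heavy atoms by environment: 1× o (aromatic, H0) → no; 4× c (aromatic, H0) → no; 1× C (H1) → no; 4× O (H0) → no; 2× C (H3) → no; 2× C (H0) → match; 1× O (H1) → no.
That gives 2 matching atoms.

2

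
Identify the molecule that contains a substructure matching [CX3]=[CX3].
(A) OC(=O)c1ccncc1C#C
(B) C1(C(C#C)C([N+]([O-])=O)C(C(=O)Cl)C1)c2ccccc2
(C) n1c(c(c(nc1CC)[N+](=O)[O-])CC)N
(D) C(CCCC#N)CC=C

[CX3]=[CX3] describes a non-aromatic C=C double bond between two sp2 carbons (an alkene).
(A) has an ethynyl group (-C#CH) but the C-C bond is a triple bond, not a double bond.
(B) has an ethynyl group (-C#CH) but the C-C bond is a triple bond, not a double bond.
(C) has an ethyl group (-CH2CH3) but its C-C bond is a single bond between CX4 carbons, not CX3=CX3.
(D) contains a vinyl group (-CH=CH2), which satisfies every atom and bond constraint.
So the answer is (D).

D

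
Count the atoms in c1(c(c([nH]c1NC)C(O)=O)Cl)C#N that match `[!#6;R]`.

1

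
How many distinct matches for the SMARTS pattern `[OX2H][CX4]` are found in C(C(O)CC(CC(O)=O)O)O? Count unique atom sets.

[OX2H][CX4] is the SMARTS for an aliphatic alcohol: a hydroxyl oxygen bound to an sp3 (X4) carbon.
The molecule carries 3 separate instances of a hydroxyl group (-OH) meeting every constraint; each maps to a distinct set of atoms, giving 3 matches.

3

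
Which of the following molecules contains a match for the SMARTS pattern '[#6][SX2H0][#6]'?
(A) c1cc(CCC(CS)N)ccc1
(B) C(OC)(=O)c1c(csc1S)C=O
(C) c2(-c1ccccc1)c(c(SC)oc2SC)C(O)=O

C

[#6][SX2H0][#6] describes an aliphatic sulfur bridging two carbons with no H on the sulfur (a thioether).
(A) has a thiol (-SH) but the sulfur has H1, not H0 bridging two carbons.
(B) has a thiol (-SH) but the sulfur has H1, not H0 bridging two carbons.
(C) contains a methylthio ether (-SCH3), which satisfies every atom and bond constraint.
So the answer is (C).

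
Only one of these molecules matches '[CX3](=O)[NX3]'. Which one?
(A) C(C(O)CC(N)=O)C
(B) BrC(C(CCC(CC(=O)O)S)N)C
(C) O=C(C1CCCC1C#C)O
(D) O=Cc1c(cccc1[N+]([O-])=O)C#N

A

[CX3](=O)[NX3] describes a carbonyl carbon bonded to a trivalent nitrogen (an amide).
(A) contains a primary amide (-C(=O)NH2), which satisfies every atom and bond constraint.
(B) has a primary amino group (-NH2) but the -NH2 is not attached to a carbonyl carbon.
(C) has a carboxylic acid group (-C(=O)OH) but the carbonyl is bonded to O, not to an NX3 nitrogen.
(D) has a nitrile (-C#N) but the nitrile N is NX1 (triple-bonded), not NX3.
So the answer is (A).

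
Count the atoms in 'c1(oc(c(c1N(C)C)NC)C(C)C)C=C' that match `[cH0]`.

4

The query [cH0] means: aromatic carbon with no attached hydrogen (substituted or ring-fusion).
Check the 15 heavy atoms by environment: 1× o (aromatic, H0) → no; 4× c (aromatic, H0) → match; 1× N (H1) → no; 5× C (H3) → no; 1× N (H0) → no; 2× C (H1) → no; 1× C (H2) → no.
That gives 4 matching atoms.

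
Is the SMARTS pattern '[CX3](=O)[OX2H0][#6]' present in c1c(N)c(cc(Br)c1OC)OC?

No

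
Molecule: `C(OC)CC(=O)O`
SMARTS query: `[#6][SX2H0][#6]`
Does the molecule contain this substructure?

No

The pattern [#6][SX2H0][#6] describes an aliphatic sulfur bridging two carbons with no H on the sulfur — a thioether.
The closest candidate here is a methoxy ether (-OCH3), but the bridging atom is O, not S. No other fragment satisfies the full query, so there is no match.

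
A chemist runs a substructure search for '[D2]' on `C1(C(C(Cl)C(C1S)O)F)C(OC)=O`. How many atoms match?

The query [D2] means: atom with exactly two heavy-atom neighbours.
Check the 13 heavy atoms by environment: 6× C (D3) → no; 2× O (D1) → no; 1× F (D1) → no; 1× O (D2) → match; 1× C (D1) → no; 1× Cl (D1) → no; 1× S (D1) → no.
That gives 1 matching atom.

1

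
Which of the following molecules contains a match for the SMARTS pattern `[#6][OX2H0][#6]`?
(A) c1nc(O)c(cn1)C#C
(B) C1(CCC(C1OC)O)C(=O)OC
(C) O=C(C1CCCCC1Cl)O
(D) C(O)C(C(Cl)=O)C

[#6][OX2H0][#6] describes an aliphatic oxygen bridging two carbons with no H on the oxygen (an ether).
(A) has a hydroxyl group (-OH) but the oxygen has H1, not H0 bridging two carbons.
(B) contains a methoxy ether (-OCH3), which satisfies every atom and bond constraint.
(C) has a carboxylic acid group (-C(=O)OH) but the -OH oxygen has H1; the =O is OX1, not OX2.
(D) has a hydroxyl group (-OH) but the oxygen has H1, not H0 bridging two carbons.
So the answer is (B).

B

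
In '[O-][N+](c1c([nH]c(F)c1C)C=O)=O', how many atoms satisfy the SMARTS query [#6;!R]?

2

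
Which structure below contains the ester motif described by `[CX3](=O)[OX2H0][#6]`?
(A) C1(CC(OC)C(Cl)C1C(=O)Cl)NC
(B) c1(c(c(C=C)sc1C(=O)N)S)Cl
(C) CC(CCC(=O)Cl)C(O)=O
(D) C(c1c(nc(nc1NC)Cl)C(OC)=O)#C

[CX3](=O)[OX2H0][#6] describes a carbonyl carbon bonded to an oxygen that is itself bonded to carbon (no H on that O) (an ester).
(A) has a methoxy ether (-OCH3) but the ether oxygen is not adjacent to a C=O carbon.
(B) has a primary amide (-C(=O)NH2) but the carbonyl is bonded to N, not to an O-C linkage.
(C) has a carboxylic acid group (-C(=O)OH) but the singly-bonded O carries H (OX2H1, not H0).
(D) contains a methyl-ester group (-C(=O)OCH3), which satisfies every atom and bond constraint.
So the answer is (D).

D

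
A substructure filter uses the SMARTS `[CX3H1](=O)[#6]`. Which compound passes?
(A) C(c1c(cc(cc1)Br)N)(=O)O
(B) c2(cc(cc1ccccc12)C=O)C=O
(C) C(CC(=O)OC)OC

B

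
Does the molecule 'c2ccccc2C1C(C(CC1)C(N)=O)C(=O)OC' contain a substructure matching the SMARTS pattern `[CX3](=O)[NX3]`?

Yes

The pattern [CX3](=O)[NX3] describes a carbonyl carbon bonded to a trivalent nitrogen — an amide.
The molecule carries a primary amide (-C(=O)NH2), whose atoms satisfy every constraint of the query, so the pattern matches.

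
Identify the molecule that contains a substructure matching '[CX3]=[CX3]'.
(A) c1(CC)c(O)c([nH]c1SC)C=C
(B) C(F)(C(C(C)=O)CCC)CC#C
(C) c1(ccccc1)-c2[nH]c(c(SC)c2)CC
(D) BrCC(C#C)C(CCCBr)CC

[CX3]=[CX3] describes a non-aromatic C=C double bond between two sp2 carbons (an alkene).
(A) contains a vinyl group (-CH=CH2), which satisfies every atom and bond constraint.
(B) has an ethynyl group (-C#CH) but the C-C bond is a triple bond, not a double bond.
(C) has an ethyl group (-CH2CH3) but its C-C bond is a single bond between CX4 carbons, not CX3=CX3.
(D) has an ethyl group (-CH2CH3) but its C-C bond is a single bond between CX4 carbons, not CX3=CX3.
So the answer is (A).

A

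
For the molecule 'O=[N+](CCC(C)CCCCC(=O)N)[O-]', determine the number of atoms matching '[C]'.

9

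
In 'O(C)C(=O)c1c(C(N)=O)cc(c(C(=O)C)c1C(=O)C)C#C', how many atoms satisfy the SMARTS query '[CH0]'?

5

The query [CH0] means: aliphatic carbon with no attached hydrogen.
Check the 21 heavy atoms by environment: 5× c (aromatic, H0) → no; 1× c (aromatic, H1) → no; 5× C (H0) → match; 1× C (H1) → no; 5× O (H0) → no; 3× C (H3) → no; 1× N (H2) → no.
That gives 5 matching atoms.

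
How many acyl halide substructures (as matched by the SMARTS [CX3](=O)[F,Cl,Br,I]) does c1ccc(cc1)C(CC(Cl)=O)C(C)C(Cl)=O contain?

[CX3](=O)[F,Cl,Br,I] is the SMARTS for an acyl halide: a carbonyl carbon bonded to a halogen.
The molecule carries 2 separate instances of an acyl chloride (-C(=O)Cl) meeting every constraint; each maps to a distinct set of atoms, giving 2 matches.

2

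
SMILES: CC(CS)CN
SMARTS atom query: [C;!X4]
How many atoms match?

Check the 6 heavy atoms by environment: 4× C (X4) → no; 1× N (X3) → no; 1× S (X2) → no.
No environment satisfies the query, so 0 matching atoms.

0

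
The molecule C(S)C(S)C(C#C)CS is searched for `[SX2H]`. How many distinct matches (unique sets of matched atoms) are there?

3

[SX2H] is the SMARTS for a thiol: an aliphatic sulfur with two connections, one being H.
The molecule carries 3 separate instances of a thiol (-SH) meeting every constraint; each maps to a distinct set of atoms, giving 3 matches.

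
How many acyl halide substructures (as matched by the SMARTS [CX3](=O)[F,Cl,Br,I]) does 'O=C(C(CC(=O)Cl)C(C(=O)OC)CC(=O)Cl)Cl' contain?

3

[CX3](=O)[F,Cl,Br,I] is the SMARTS for an acyl halide: a carbonyl carbon bonded to a halogen.
The molecule carries 3 separate instances of an acyl chloride (-C(=O)Cl) meeting every constraint; each maps to a distinct set of atoms, giving 3 matches.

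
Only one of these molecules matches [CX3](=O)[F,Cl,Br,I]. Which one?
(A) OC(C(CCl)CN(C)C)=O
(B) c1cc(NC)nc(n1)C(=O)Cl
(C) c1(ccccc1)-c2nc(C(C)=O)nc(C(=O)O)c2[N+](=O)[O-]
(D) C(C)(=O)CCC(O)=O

B

[CX3](=O)[F,Cl,Br,I] describes a carbonyl carbon bonded to a halogen (an acyl halide).
(A) has a carboxylic acid group (-C(=O)OH) but the carbonyl is bonded to -OH, not to a halogen.
(B) contains an acyl chloride (-C(=O)Cl), which satisfies every atom and bond constraint.
(C) has a carboxylic acid group (-C(=O)OH) but the carbonyl is bonded to -OH, not to a halogen.
(D) has a carboxylic acid group (-C(=O)OH) but the carbonyl is bonded to -OH, not to a halogen.
So the answer is (B).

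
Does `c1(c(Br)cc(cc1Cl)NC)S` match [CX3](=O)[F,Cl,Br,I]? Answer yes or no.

No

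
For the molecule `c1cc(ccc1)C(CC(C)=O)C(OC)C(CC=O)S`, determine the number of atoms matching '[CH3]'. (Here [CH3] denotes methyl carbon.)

2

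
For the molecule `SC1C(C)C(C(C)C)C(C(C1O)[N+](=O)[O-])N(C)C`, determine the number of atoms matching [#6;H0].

0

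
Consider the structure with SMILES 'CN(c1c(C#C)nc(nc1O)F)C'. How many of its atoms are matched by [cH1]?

0

The query [cH1] means: aromatic carbon bearing exactly one hydrogen.
Check the 13 heavy atoms by environment: 2× n (aromatic, H0) → no; 4× c (aromatic, H0) → no; 1× O (H1) → no; 1× F (H0) → no; 1× C (H0) → no; 1× C (H1) → no; 1× N (H0) → no; 2× C (H3) → no.
No environment satisfies the query, so 0 matching atoms.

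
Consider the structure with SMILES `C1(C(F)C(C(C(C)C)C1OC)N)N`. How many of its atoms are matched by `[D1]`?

The query [D1] means: atom with exactly one heavy-atom neighbour (degree 1).
Check the 13 heavy atoms by environment: 6× C (D3) → no; 3× C (D1) → match; 1× O (D2) → no; 2× N (D1) → match; 1× F (D1) → match.
Summing the matching environments: 3 + 2 + 1 = 6 matching atoms.

6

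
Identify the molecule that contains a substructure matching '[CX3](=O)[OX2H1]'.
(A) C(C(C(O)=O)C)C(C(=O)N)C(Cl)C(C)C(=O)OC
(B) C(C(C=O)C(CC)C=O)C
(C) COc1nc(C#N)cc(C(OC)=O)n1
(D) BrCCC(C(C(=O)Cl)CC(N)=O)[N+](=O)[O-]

[CX3](=O)[OX2H1] describes an sp2 carbon double-bonded to O and single-bonded to an -OH oxygen (a carboxylic acid).
(A) contains a carboxylic acid group (-C(=O)OH), which satisfies every atom and bond constraint.
(B) has an aldehyde (-CHO) but there is no singly-bonded oxygen on the carbonyl carbon.
(C) has a methyl-ester group (-C(=O)OCH3) but the singly-bonded O has no H (OX2H0, not OX2H1).
(D) has an acyl chloride (-C(=O)Cl) but the carbonyl is bonded to Cl, not to an -OH oxygen.
So the answer is (A).

A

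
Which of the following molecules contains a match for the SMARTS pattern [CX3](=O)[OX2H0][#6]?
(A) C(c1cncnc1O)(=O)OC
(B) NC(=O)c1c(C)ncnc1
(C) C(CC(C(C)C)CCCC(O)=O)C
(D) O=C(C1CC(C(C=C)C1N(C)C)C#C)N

A

[CX3](=O)[OX2H0][#6] describes a carbonyl carbon bonded to an oxygen that is itself bonded to carbon (no H on that O) (an ester).
(A) contains a methyl-ester group (-C(=O)OCH3), which satisfies every atom and bond constraint.
(B) has a primary amide (-C(=O)NH2) but the carbonyl is bonded to N, not to an O-C linkage.
(C) has a carboxylic acid group (-C(=O)OH) but the singly-bonded O carries H (OX2H1, not H0).
(D) has a primary amide (-C(=O)NH2) but the carbonyl is bonded to N, not to an O-C linkage.
So the answer is (A).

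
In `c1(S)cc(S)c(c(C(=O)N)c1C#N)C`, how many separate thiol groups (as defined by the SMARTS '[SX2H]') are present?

2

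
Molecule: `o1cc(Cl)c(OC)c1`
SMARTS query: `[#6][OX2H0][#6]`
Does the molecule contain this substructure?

The pattern [#6][OX2H0][#6] describes an aliphatic oxygen bridging two carbons with no H on the oxygen — an ether.
The molecule carries a methoxy ether (-OCH3), whose atoms satisfy every constraint of the query, so the pattern matches.

Yes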